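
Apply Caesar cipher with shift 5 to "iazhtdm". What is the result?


Caesar cipher: shift "iazhtdm" by 5
  'i' (pos 8) + 5 = pos 13 = 'n'
  'a' (pos 0) + 5 = pos 5 = 'f'
  'z' (pos 25) + 5 = pos 4 = 'e'
  'h' (pos 7) + 5 = pos 12 = 'm'
  't' (pos 19) + 5 = pos 24 = 'y'
  'd' (pos 3) + 5 = pos 8 = 'i'
  'm' (pos 12) + 5 = pos 17 = 'r'
Result: nfemyir

nfemyir


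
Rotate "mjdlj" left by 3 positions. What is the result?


Input: "mjdlj", rotate left by 3
First 3 characters: "mjd"
Remaining characters: "lj"
Concatenate remaining + first: "lj" + "mjd" = "ljmjd"

ljmjd


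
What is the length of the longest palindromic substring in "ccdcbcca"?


Input: "ccdcbcca"
Checking substrings for palindromes:
  [1:4] "cdc" (len 3) => palindrome
  [3:6] "cbc" (len 3) => palindrome
  [0:2] "cc" (len 2) => palindrome
  [5:7] "cc" (len 2) => palindrome
Longest palindromic substring: "cdc" with length 3

3


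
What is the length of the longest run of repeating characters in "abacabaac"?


Input: "abacabaac"
Scanning for longest run:
  Position 1 ('b'): new char, reset run to 1
  Position 2 ('a'): new char, reset run to 1
  Position 3 ('c'): new char, reset run to 1
  Position 4 ('a'): new char, reset run to 1
  Position 5 ('b'): new char, reset run to 1
  Position 6 ('a'): new char, reset run to 1
  Position 7 ('a'): continues run of 'a', length=2
  Position 8 ('c'): new char, reset run to 1
Longest run: 'a' with length 2

2


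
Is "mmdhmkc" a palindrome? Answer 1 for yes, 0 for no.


Input: mmdhmkc
Reversed: ckmhdmm
  Compare pos 0 ('m') with pos 6 ('c'): MISMATCH
  Compare pos 1 ('m') with pos 5 ('k'): MISMATCH
  Compare pos 2 ('d') with pos 4 ('m'): MISMATCH
Result: not a palindrome

0


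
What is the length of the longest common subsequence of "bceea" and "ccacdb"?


LCS of "bceea" and "ccacdb"
DP table:
           c    c    a    c    d    b
      0    0    0    0    0    0    0
  b   0    0    0    0    0    0    1
  c   0    1    1    1    1    1    1
  e   0    1    1    1    1    1    1
  e   0    1    1    1    1    1    1
  a   0    1    1    2    2    2    2
LCS length = dp[5][6] = 2

2


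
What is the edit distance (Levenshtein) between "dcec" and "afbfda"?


Computing edit distance: "dcec" -> "afbfda"
DP table:
           a    f    b    f    d    a
      0    1    2    3    4    5    6
  d   1    1    2    3    4    4    5
  c   2    2    2    3    4    5    5
  e   3    3    3    3    4    5    6
  c   4    4    4    4    4    5    6
Edit distance = dp[4][6] = 6

6


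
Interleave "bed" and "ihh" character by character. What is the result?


Interleaving "bed" and "ihh":
  Position 0: 'b' from first, 'i' from second => "bi"
  Position 1: 'e' from first, 'h' from second => "eh"
  Position 2: 'd' from first, 'h' from second => "dh"
Result: biehdh

biehdh


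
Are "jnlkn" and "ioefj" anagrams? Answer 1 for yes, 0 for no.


Strings: "jnlkn", "ioefj"
Sorted first:  jklnn
Sorted second: efijo
Differ at position 0: 'j' vs 'e' => not anagrams

0


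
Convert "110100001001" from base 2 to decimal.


Input: "110100001001" in base 2
Positional expansion:
  Digit '1' (value 1) x 2^11 = 2048
  Digit '1' (value 1) x 2^10 = 1024
  Digit '0' (value 0) x 2^9 = 0
  Digit '1' (value 1) x 2^8 = 256
  Digit '0' (value 0) x 2^7 = 0
  Digit '0' (value 0) x 2^6 = 0
  Digit '0' (value 0) x 2^5 = 0
  Digit '0' (value 0) x 2^4 = 0
  Digit '1' (value 1) x 2^3 = 8
  Digit '0' (value 0) x 2^2 = 0
  Digit '0' (value 0) x 2^1 = 0
  Digit '1' (value 1) x 2^0 = 1
Sum = 3337

3337


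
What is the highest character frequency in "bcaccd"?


Input: bcaccd
Character counts:
  'a': 1
  'b': 1
  'c': 3
  'd': 1
Maximum frequency: 3

3


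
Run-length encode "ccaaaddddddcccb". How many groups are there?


Input: ccaaaddddddcccb
Scanning for consecutive runs:
  Group 1: 'c' x 2 (positions 0-1)
  Group 2: 'a' x 3 (positions 2-4)
  Group 3: 'd' x 6 (positions 5-10)
  Group 4: 'c' x 3 (positions 11-13)
  Group 5: 'b' x 1 (positions 14-14)
Total groups: 5

5


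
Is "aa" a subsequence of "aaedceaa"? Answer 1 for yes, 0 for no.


Check if "aa" is a subsequence of "aaedceaa"
Greedy scan:
  Position 0 ('a'): matches sub[0] = 'a'
  Position 1 ('a'): matches sub[1] = 'a'
  Position 2 ('e'): no match needed
  Position 3 ('d'): no match needed
  Position 4 ('c'): no match needed
  Position 5 ('e'): no match needed
  Position 6 ('a'): no match needed
  Position 7 ('a'): no match needed
All 2 characters matched => is a subsequence

1


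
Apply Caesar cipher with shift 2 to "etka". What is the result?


Caesar cipher: shift "etka" by 2
  'e' (pos 4) + 2 = pos 6 = 'g'
  't' (pos 19) + 2 = pos 21 = 'v'
  'k' (pos 10) + 2 = pos 12 = 'm'
  'a' (pos 0) + 2 = pos 2 = 'c'
Result: gvmc

gvmc


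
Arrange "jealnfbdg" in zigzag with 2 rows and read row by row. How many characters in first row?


Zigzag "jealnfbdg" into 2 rows:
Placing characters:
  'j' => row 0
  'e' => row 1
  'a' => row 0
  'l' => row 1
  'n' => row 0
  'f' => row 1
  'b' => row 0
  'd' => row 1
  'g' => row 0
Rows:
  Row 0: "janbg"
  Row 1: "elfd"
First row length: 5

5


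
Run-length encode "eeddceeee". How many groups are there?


Input: eeddceeee
Scanning for consecutive runs:
  Group 1: 'e' x 2 (positions 0-1)
  Group 2: 'd' x 2 (positions 2-3)
  Group 3: 'c' x 1 (positions 4-4)
  Group 4: 'e' x 4 (positions 5-8)
Total groups: 4

4


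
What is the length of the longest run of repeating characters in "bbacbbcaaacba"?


Input: "bbacbbcaaacba"
Scanning for longest run:
  Position 1 ('b'): continues run of 'b', length=2
  Position 2 ('a'): new char, reset run to 1
  Position 3 ('c'): new char, reset run to 1
  Position 4 ('b'): new char, reset run to 1
  Position 5 ('b'): continues run of 'b', length=2
  Position 6 ('c'): new char, reset run to 1
  Position 7 ('a'): new char, reset run to 1
  Position 8 ('a'): continues run of 'a', length=2
  Position 9 ('a'): continues run of 'a', length=3
  Position 10 ('c'): new char, reset run to 1
  Position 11 ('b'): new char, reset run to 1
  Position 12 ('a'): new char, reset run to 1
Longest run: 'a' with length 3

3


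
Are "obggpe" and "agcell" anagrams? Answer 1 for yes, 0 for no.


Strings: "obggpe", "agcell"
Sorted first:  beggop
Sorted second: acegll
Differ at position 0: 'b' vs 'a' => not anagrams

0


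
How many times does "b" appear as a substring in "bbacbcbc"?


Searching for "b" in "bbacbcbc"
Scanning each position:
  Position 0: "b" => MATCH
  Position 1: "b" => MATCH
  Position 2: "a" => no
  Position 3: "c" => no
  Position 4: "b" => MATCH
  Position 5: "c" => no
  Position 6: "b" => MATCH
  Position 7: "c" => no
Total occurrences: 4

4


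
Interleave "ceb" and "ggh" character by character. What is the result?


Interleaving "ceb" and "ggh":
  Position 0: 'c' from first, 'g' from second => "cg"
  Position 1: 'e' from first, 'g' from second => "eg"
  Position 2: 'b' from first, 'h' from second => "bh"
Result: cgegbh

cgegbh


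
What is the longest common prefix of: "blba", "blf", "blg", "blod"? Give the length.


Words: blba, blf, blg, blod
  Position 0: all 'b' => match
  Position 1: all 'l' => match
  Position 2: ('b', 'f', 'g', 'o') => mismatch, stop
LCP = "bl" (length 2)

2


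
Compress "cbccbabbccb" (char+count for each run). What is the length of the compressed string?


Input: cbccbabbccb
Runs:
  'c' x 1 => "c1"
  'b' x 1 => "b1"
  'c' x 2 => "c2"
  'b' x 1 => "b1"
  'a' x 1 => "a1"
  'b' x 2 => "b2"
  'c' x 2 => "c2"
  'b' x 1 => "b1"
Compressed: "c1b1c2b1a1b2c2b1"
Compressed length: 16

16


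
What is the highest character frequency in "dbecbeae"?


Input: dbecbeae
Character counts:
  'a': 1
  'b': 2
  'c': 1
  'd': 1
  'e': 3
Maximum frequency: 3

3


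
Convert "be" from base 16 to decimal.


Input: "be" in base 16
Positional expansion:
  Digit 'b' (value 11) x 16^1 = 176
  Digit 'e' (value 14) x 16^0 = 14
Sum = 190

190


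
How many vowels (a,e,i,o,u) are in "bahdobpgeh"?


Input: bahdobpgeh
Checking each character:
  'b' at position 0: consonant
  'a' at position 1: vowel (running total: 1)
  'h' at position 2: consonant
  'd' at position 3: consonant
  'o' at position 4: vowel (running total: 2)
  'b' at position 5: consonant
  'p' at position 6: consonant
  'g' at position 7: consonant
  'e' at position 8: vowel (running total: 3)
  'h' at position 9: consonant
Total vowels: 3

3


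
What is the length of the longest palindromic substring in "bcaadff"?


Input: "bcaadff"
Checking substrings for palindromes:
  [2:4] "aa" (len 2) => palindrome
  [5:7] "ff" (len 2) => palindrome
Longest palindromic substring: "aa" with length 2

2


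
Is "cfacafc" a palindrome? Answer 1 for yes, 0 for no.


Input: cfacafc
Reversed: cfacafc
  Compare pos 0 ('c') with pos 6 ('c'): match
  Compare pos 1 ('f') with pos 5 ('f'): match
  Compare pos 2 ('a') with pos 4 ('a'): match
Result: palindrome

1


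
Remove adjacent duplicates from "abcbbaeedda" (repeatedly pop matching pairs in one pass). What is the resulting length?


Input: abcbbaeedda
Stack-based adjacent duplicate removal:
  Read 'a': push. Stack: a
  Read 'b': push. Stack: ab
  Read 'c': push. Stack: abc
  Read 'b': push. Stack: abcb
  Read 'b': matches stack top 'b' => pop. Stack: abc
  Read 'a': push. Stack: abca
  Read 'e': push. Stack: abcae
  Read 'e': matches stack top 'e' => pop. Stack: abca
  Read 'd': push. Stack: abcad
  Read 'd': matches stack top 'd' => pop. Stack: abca
  Read 'a': matches stack top 'a' => pop. Stack: abc
Final stack: "abc" (length 3)

3


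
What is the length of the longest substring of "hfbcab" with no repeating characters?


Input: "hfbcab"
Sliding window (track last position of each char):
  Position 0 ('h'): window [0,0] length 1 -- new best
  Position 1 ('f'): window [0,1] length 2 -- new best
  Position 2 ('b'): window [0,2] length 3 -- new best
  Position 3 ('c'): window [0,3] length 4 -- new best
  Position 4 ('a'): window [0,4] length 5 -- new best
  Position 5 ('b'): repeat (last at 2), move window start to 3
  Position 5 ('b'): window [3,5] length 3
Longest substring with no repeats: "hfbca" with length 5

5


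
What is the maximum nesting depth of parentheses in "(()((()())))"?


Input: "(()((()())))"
Tracking depth:
  Position 0 '(': depth becomes 1
  Position 1 '(': depth becomes 2
  Position 2 ')': depth becomes 1
  Position 3 '(': depth becomes 2
  Position 4 '(': depth becomes 3
  Position 5 '(': depth becomes 4
  Position 6 ')': depth becomes 3
  Position 7 '(': depth becomes 4
  Position 8 ')': depth becomes 3
  Position 9 ')': depth becomes 2
  Position 10 ')': depth becomes 1
  Position 11 ')': depth becomes 0
Maximum depth reached: 4

4


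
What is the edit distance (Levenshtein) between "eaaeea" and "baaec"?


Computing edit distance: "eaaeea" -> "baaec"
DP table:
           b    a    a    e    c
      0    1    2    3    4    5
  e   1    1    2    3    3    4
  a   2    2    1    2    3    4
  a   3    3    2    1    2    3
  e   4    4    3    2    1    2
  e   5    5    4    3    2    2
  a   6    6    5    4    3    3
Edit distance = dp[6][5] = 3

3


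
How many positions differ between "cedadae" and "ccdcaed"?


Comparing "cedadae" and "ccdcaed" position by position:
  Position 0: 'c' vs 'c' => same
  Position 1: 'e' vs 'c' => DIFFER
  Position 2: 'd' vs 'd' => same
  Position 3: 'a' vs 'c' => DIFFER
  Position 4: 'd' vs 'a' => DIFFER
  Position 5: 'a' vs 'e' => DIFFER
  Position 6: 'e' vs 'd' => DIFFER
Positions that differ: 5

5


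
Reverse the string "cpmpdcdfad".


Input: cpmpdcdfad
Reading characters right to left:
  Position 9: 'd'
  Position 8: 'a'
  Position 7: 'f'
  Position 6: 'd'
  Position 5: 'c'
  Position 4: 'd'
  Position 3: 'p'
  Position 2: 'm'
  Position 1: 'p'
  Position 0: 'c'
Reversed: dafdcdpmpc

dafdcdpmpc


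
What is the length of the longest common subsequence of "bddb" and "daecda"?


LCS of "bddb" and "daecda"
DP table:
           d    a    e    c    d    a
      0    0    0    0    0    0    0
  b   0    0    0    0    0    0    0
  d   0    1    1    1    1    1    1
  d   0    1    1    1    1    2    2
  b   0    1    1    1    1    2    2
LCS length = dp[4][6] = 2

2


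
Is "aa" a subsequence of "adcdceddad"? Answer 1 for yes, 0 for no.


Check if "aa" is a subsequence of "adcdceddad"
Greedy scan:
  Position 0 ('a'): matches sub[0] = 'a'
  Position 1 ('d'): no match needed
  Position 2 ('c'): no match needed
  Position 3 ('d'): no match needed
  Position 4 ('c'): no match needed
  Position 5 ('e'): no match needed
  Position 6 ('d'): no match needed
  Position 7 ('d'): no match needed
  Position 8 ('a'): matches sub[1] = 'a'
  Position 9 ('d'): no match needed
All 2 characters matched => is a subsequence

1


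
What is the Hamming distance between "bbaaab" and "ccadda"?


Comparing "bbaaab" and "ccadda" position by position:
  Position 0: 'b' vs 'c' => differ
  Position 1: 'b' vs 'c' => differ
  Position 2: 'a' vs 'a' => same
  Position 3: 'a' vs 'd' => differ
  Position 4: 'a' vs 'd' => differ
  Position 5: 'b' vs 'a' => differ
Total differences (Hamming distance): 5

5


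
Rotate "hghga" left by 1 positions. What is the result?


Input: "hghga", rotate left by 1
First 1 characters: "h"
Remaining characters: "ghga"
Concatenate remaining + first: "ghga" + "h" = "ghgah"

ghgah


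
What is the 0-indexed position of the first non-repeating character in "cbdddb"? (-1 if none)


Input: cbdddb
Character frequencies:
  'b': 2
  'c': 1
  'd': 3
Scanning left to right for freq == 1:
  Position 0 ('c'): unique! => answer = 0

0


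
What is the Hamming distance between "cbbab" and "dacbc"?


Comparing "cbbab" and "dacbc" position by position:
  Position 0: 'c' vs 'd' => differ
  Position 1: 'b' vs 'a' => differ
  Position 2: 'b' vs 'c' => differ
  Position 3: 'a' vs 'b' => differ
  Position 4: 'b' vs 'c' => differ
Total differences (Hamming distance): 5

5


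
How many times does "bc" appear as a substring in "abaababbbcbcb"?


Searching for "bc" in "abaababbbcbcb"
Scanning each position:
  Position 0: "ab" => no
  Position 1: "ba" => no
  Position 2: "aa" => no
  Position 3: "ab" => no
  Position 4: "ba" => no
  Position 5: "ab" => no
  Position 6: "bb" => no
  Position 7: "bb" => no
  Position 8: "bc" => MATCH
  Position 9: "cb" => no
  Position 10: "bc" => MATCH
  Position 11: "cb" => no
Total occurrences: 2

2


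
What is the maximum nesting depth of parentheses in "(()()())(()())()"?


Input: "(()()())(()())()"
Tracking depth:
  Position 0 '(': depth becomes 1
  Position 1 '(': depth becomes 2
  Position 2 ')': depth becomes 1
  Position 3 '(': depth becomes 2
  Position 4 ')': depth becomes 1
  Position 5 '(': depth becomes 2
  Position 6 ')': depth becomes 1
  Position 7 ')': depth becomes 0
  Position 8 '(': depth becomes 1
  Position 9 '(': depth becomes 2
  Position 10 ')': depth becomes 1
  Position 11 '(': depth becomes 2
  Position 12 ')': depth becomes 1
  Position 13 ')': depth becomes 0
  Position 14 '(': depth becomes 1
  Position 15 ')': depth becomes 0
Maximum depth reached: 2

2


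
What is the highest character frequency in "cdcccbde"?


Input: cdcccbde
Character counts:
  'b': 1
  'c': 4
  'd': 2
  'e': 1
Maximum frequency: 4

4


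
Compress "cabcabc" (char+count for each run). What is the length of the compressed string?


Input: cabcabc
Runs:
  'c' x 1 => "c1"
  'a' x 1 => "a1"
  'b' x 1 => "b1"
  'c' x 1 => "c1"
  'a' x 1 => "a1"
  'b' x 1 => "b1"
  'c' x 1 => "c1"
Compressed: "c1a1b1c1a1b1c1"
Compressed length: 14

14


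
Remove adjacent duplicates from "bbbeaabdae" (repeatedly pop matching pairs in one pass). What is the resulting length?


Input: bbbeaabdae
Stack-based adjacent duplicate removal:
  Read 'b': push. Stack: b
  Read 'b': matches stack top 'b' => pop. Stack: (empty)
  Read 'b': push. Stack: b
  Read 'e': push. Stack: be
  Read 'a': push. Stack: bea
  Read 'a': matches stack top 'a' => pop. Stack: be
  Read 'b': push. Stack: beb
  Read 'd': push. Stack: bebd
  Read 'a': push. Stack: bebda
  Read 'e': push. Stack: bebdae
Final stack: "bebdae" (length 6)

6


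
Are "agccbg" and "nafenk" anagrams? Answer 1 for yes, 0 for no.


Strings: "agccbg", "nafenk"
Sorted first:  abccgg
Sorted second: aefknn
Differ at position 1: 'b' vs 'e' => not anagrams

0


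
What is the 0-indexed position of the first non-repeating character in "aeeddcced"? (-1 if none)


Input: aeeddcced
Character frequencies:
  'a': 1
  'c': 2
  'd': 3
  'e': 3
Scanning left to right for freq == 1:
  Position 0 ('a'): unique! => answer = 0

0


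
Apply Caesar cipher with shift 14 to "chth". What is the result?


Caesar cipher: shift "chth" by 14
  'c' (pos 2) + 14 = pos 16 = 'q'
  'h' (pos 7) + 14 = pos 21 = 'v'
  't' (pos 19) + 14 = pos 7 = 'h'
  'h' (pos 7) + 14 = pos 21 = 'v'
Result: qvhv

qvhv


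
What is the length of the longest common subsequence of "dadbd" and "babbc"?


LCS of "dadbd" and "babbc"
DP table:
           b    a    b    b    c
      0    0    0    0    0    0
  d   0    0    0    0    0    0
  a   0    0    1    1    1    1
  d   0    0    1    1    1    1
  b   0    1    1    2    2    2
  d   0    1    1    2    2    2
LCS length = dp[5][5] = 2

2


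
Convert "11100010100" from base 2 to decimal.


Input: "11100010100" in base 2
Positional expansion:
  Digit '1' (value 1) x 2^10 = 1024
  Digit '1' (value 1) x 2^9 = 512
  Digit '1' (value 1) x 2^8 = 256
  Digit '0' (value 0) x 2^7 = 0
  Digit '0' (value 0) x 2^6 = 0
  Digit '0' (value 0) x 2^5 = 0
  Digit '1' (value 1) x 2^4 = 16
  Digit '0' (value 0) x 2^3 = 0
  Digit '1' (value 1) x 2^2 = 4
  Digit '0' (value 0) x 2^1 = 0
  Digit '0' (value 0) x 2^0 = 0
Sum = 1812

1812


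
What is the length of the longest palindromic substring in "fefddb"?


Input: "fefddb"
Checking substrings for palindromes:
  [0:3] "fef" (len 3) => palindrome
  [3:5] "dd" (len 2) => palindrome
Longest palindromic substring: "fef" with length 3

3


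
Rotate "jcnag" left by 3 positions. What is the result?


Input: "jcnag", rotate left by 3
First 3 characters: "jcn"
Remaining characters: "ag"
Concatenate remaining + first: "ag" + "jcn" = "agjcn"

agjcn


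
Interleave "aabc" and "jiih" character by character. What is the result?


Interleaving "aabc" and "jiih":
  Position 0: 'a' from first, 'j' from second => "aj"
  Position 1: 'a' from first, 'i' from second => "ai"
  Position 2: 'b' from first, 'i' from second => "bi"
  Position 3: 'c' from first, 'h' from second => "ch"
Result: ajaibich

ajaibich


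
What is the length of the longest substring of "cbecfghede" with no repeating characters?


Input: "cbecfghede"
Sliding window (track last position of each char):
  Position 0 ('c'): window [0,0] length 1 -- new best
  Position 1 ('b'): window [0,1] length 2 -- new best
  Position 2 ('e'): window [0,2] length 3 -- new best
  Position 3 ('c'): repeat (last at 0), move window start to 1
  Position 3 ('c'): window [1,3] length 3
  Position 4 ('f'): window [1,4] length 4 -- new best
  Position 5 ('g'): window [1,5] length 5 -- new best
  Position 6 ('h'): window [1,6] length 6 -- new best
  Position 7 ('e'): repeat (last at 2), move window start to 3
  Position 7 ('e'): window [3,7] length 5
  Position 8 ('d'): window [3,8] length 6
  Position 9 ('e'): repeat (last at 7), move window start to 8
  Position 9 ('e'): window [8,9] length 2
Longest substring with no repeats: "becfgh" with length 6

6


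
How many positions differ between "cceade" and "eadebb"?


Comparing "cceade" and "eadebb" position by position:
  Position 0: 'c' vs 'e' => DIFFER
  Position 1: 'c' vs 'a' => DIFFER
  Position 2: 'e' vs 'd' => DIFFER
  Position 3: 'a' vs 'e' => DIFFER
  Position 4: 'd' vs 'b' => DIFFER
  Position 5: 'e' vs 'b' => DIFFER
Positions that differ: 6

6


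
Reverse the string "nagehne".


Input: nagehne
Reading characters right to left:
  Position 6: 'e'
  Position 5: 'n'
  Position 4: 'h'
  Position 3: 'e'
  Position 2: 'g'
  Position 1: 'a'
  Position 0: 'n'
Reversed: enhegan

enhegan


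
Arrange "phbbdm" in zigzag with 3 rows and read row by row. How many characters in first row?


Zigzag "phbbdm" into 3 rows:
Placing characters:
  'p' => row 0
  'h' => row 1
  'b' => row 2
  'b' => row 1
  'd' => row 0
  'm' => row 1
Rows:
  Row 0: "pd"
  Row 1: "hbm"
  Row 2: "b"
First row length: 2

2


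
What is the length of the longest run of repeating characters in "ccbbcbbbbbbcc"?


Input: "ccbbcbbbbbbcc"
Scanning for longest run:
  Position 1 ('c'): continues run of 'c', length=2
  Position 2 ('b'): new char, reset run to 1
  Position 3 ('b'): continues run of 'b', length=2
  Position 4 ('c'): new char, reset run to 1
  Position 5 ('b'): new char, reset run to 1
  Position 6 ('b'): continues run of 'b', length=2
  Position 7 ('b'): continues run of 'b', length=3
  Position 8 ('b'): continues run of 'b', length=4
  Position 9 ('b'): continues run of 'b', length=5
  Position 10 ('b'): continues run of 'b', length=6
  Position 11 ('c'): new char, reset run to 1
  Position 12 ('c'): continues run of 'c', length=2
Longest run: 'b' with length 6

6


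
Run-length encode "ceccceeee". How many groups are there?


Input: ceccceeee
Scanning for consecutive runs:
  Group 1: 'c' x 1 (positions 0-0)
  Group 2: 'e' x 1 (positions 1-1)
  Group 3: 'c' x 3 (positions 2-4)
  Group 4: 'e' x 4 (positions 5-8)
Total groups: 4

4


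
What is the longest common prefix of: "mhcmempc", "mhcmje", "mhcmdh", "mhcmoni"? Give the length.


Words: mhcmempc, mhcmje, mhcmdh, mhcmoni
  Position 0: all 'm' => match
  Position 1: all 'h' => match
  Position 2: all 'c' => match
  Position 3: all 'm' => match
  Position 4: ('e', 'j', 'd', 'o') => mismatch, stop
LCP = "mhcm" (length 4)

4


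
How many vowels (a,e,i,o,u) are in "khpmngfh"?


Input: khpmngfh
Checking each character:
  'k' at position 0: consonant
  'h' at position 1: consonant
  'p' at position 2: consonant
  'm' at position 3: consonant
  'n' at position 4: consonant
  'g' at position 5: consonant
  'f' at position 6: consonant
  'h' at position 7: consonant
Total vowels: 0

0


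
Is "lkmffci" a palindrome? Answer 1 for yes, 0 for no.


Input: lkmffci
Reversed: icffmkl
  Compare pos 0 ('l') with pos 6 ('i'): MISMATCH
  Compare pos 1 ('k') with pos 5 ('c'): MISMATCH
  Compare pos 2 ('m') with pos 4 ('f'): MISMATCH
Result: not a palindrome

0


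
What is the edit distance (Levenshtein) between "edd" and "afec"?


Computing edit distance: "edd" -> "afec"
DP table:
           a    f    e    c
      0    1    2    3    4
  e   1    1    2    2    3
  d   2    2    2    3    3
  d   3    3    3    3    4
Edit distance = dp[3][4] = 4

4


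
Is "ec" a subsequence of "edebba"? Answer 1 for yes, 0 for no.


Check if "ec" is a subsequence of "edebba"
Greedy scan:
  Position 0 ('e'): matches sub[0] = 'e'
  Position 1 ('d'): no match needed
  Position 2 ('e'): no match needed
  Position 3 ('b'): no match needed
  Position 4 ('b'): no match needed
  Position 5 ('a'): no match needed
Only matched 1/2 characters => not a subsequence

0


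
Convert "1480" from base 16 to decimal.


Input: "1480" in base 16
Positional expansion:
  Digit '1' (value 1) x 16^3 = 4096
  Digit '4' (value 4) x 16^2 = 1024
  Digit '8' (value 8) x 16^1 = 128
  Digit '0' (value 0) x 16^0 = 0
Sum = 5248

5248


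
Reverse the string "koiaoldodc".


Input: koiaoldodc
Reading characters right to left:
  Position 9: 'c'
  Position 8: 'd'
  Position 7: 'o'
  Position 6: 'd'
  Position 5: 'l'
  Position 4: 'o'
  Position 3: 'a'
  Position 2: 'i'
  Position 1: 'o'
  Position 0: 'k'
Reversed: cdodloaiok

cdodloaiok


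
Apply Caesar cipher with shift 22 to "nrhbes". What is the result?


Caesar cipher: shift "nrhbes" by 22
  'n' (pos 13) + 22 = pos 9 = 'j'
  'r' (pos 17) + 22 = pos 13 = 'n'
  'h' (pos 7) + 22 = pos 3 = 'd'
  'b' (pos 1) + 22 = pos 23 = 'x'
  'e' (pos 4) + 22 = pos 0 = 'a'
  's' (pos 18) + 22 = pos 14 = 'o'
Result: jndxao

jndxao


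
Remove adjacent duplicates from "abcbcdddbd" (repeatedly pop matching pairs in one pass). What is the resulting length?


Input: abcbcdddbd
Stack-based adjacent duplicate removal:
  Read 'a': push. Stack: a
  Read 'b': push. Stack: ab
  Read 'c': push. Stack: abc
  Read 'b': push. Stack: abcb
  Read 'c': push. Stack: abcbc
  Read 'd': push. Stack: abcbcd
  Read 'd': matches stack top 'd' => pop. Stack: abcbc
  Read 'd': push. Stack: abcbcd
  Read 'b': push. Stack: abcbcdb
  Read 'd': push. Stack: abcbcdbd
Final stack: "abcbcdbd" (length 8)

8


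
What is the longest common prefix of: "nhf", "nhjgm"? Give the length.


Words: nhf, nhjgm
  Position 0: all 'n' => match
  Position 1: all 'h' => match
  Position 2: ('f', 'j') => mismatch, stop
LCP = "nh" (length 2)

2


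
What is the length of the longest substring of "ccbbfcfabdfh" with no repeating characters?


Input: "ccbbfcfabdfh"
Sliding window (track last position of each char):
  Position 0 ('c'): window [0,0] length 1 -- new best
  Position 1 ('c'): repeat (last at 0), move window start to 1
  Position 1 ('c'): window [1,1] length 1
  Position 2 ('b'): window [1,2] length 2 -- new best
  Position 3 ('b'): repeat (last at 2), move window start to 3
  Position 3 ('b'): window [3,3] length 1
  Position 4 ('f'): window [3,4] length 2
  Position 5 ('c'): window [3,5] length 3 -- new best
  Position 6 ('f'): repeat (last at 4), move window start to 5
  Position 6 ('f'): window [5,6] length 2
  Position 7 ('a'): window [5,7] length 3
  Position 8 ('b'): window [5,8] length 4 -- new best
  Position 9 ('d'): window [5,9] length 5 -- new best
  Position 10 ('f'): repeat (last at 6), move window start to 7
  Position 10 ('f'): window [7,10] length 4
  Position 11 ('h'): window [7,11] length 5
Longest substring with no repeats: "cfabd" with length 5

5


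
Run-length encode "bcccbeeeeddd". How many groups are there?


Input: bcccbeeeeddd
Scanning for consecutive runs:
  Group 1: 'b' x 1 (positions 0-0)
  Group 2: 'c' x 3 (positions 1-3)
  Group 3: 'b' x 1 (positions 4-4)
  Group 4: 'e' x 4 (positions 5-8)
  Group 5: 'd' x 3 (positions 9-11)
Total groups: 5

5


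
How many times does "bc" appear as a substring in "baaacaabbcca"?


Searching for "bc" in "baaacaabbcca"
Scanning each position:
  Position 0: "ba" => no
  Position 1: "aa" => no
  Position 2: "aa" => no
  Position 3: "ac" => no
  Position 4: "ca" => no
  Position 5: "aa" => no
  Position 6: "ab" => no
  Position 7: "bb" => no
  Position 8: "bc" => MATCH
  Position 9: "cc" => no
  Position 10: "ca" => no
Total occurrences: 1

1


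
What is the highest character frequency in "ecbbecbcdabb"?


Input: ecbbecbcdabb
Character counts:
  'a': 1
  'b': 5
  'c': 3
  'd': 1
  'e': 2
Maximum frequency: 5

5


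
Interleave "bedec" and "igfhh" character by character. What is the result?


Interleaving "bedec" and "igfhh":
  Position 0: 'b' from first, 'i' from second => "bi"
  Position 1: 'e' from first, 'g' from second => "eg"
  Position 2: 'd' from first, 'f' from second => "df"
  Position 3: 'e' from first, 'h' from second => "eh"
  Position 4: 'c' from first, 'h' from second => "ch"
Result: biegdfehch

biegdfehch


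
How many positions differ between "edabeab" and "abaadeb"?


Comparing "edabeab" and "abaadeb" position by position:
  Position 0: 'e' vs 'a' => DIFFER
  Position 1: 'd' vs 'b' => DIFFER
  Position 2: 'a' vs 'a' => same
  Position 3: 'b' vs 'a' => DIFFER
  Position 4: 'e' vs 'd' => DIFFER
  Position 5: 'a' vs 'e' => DIFFER
  Position 6: 'b' vs 'b' => same
Positions that differ: 5

5


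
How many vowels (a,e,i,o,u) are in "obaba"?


Input: obaba
Checking each character:
  'o' at position 0: vowel (running total: 1)
  'b' at position 1: consonant
  'a' at position 2: vowel (running total: 2)
  'b' at position 3: consonant
  'a' at position 4: vowel (running total: 3)
Total vowels: 3

3


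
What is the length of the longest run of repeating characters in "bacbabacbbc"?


Input: "bacbabacbbc"
Scanning for longest run:
  Position 1 ('a'): new char, reset run to 1
  Position 2 ('c'): new char, reset run to 1
  Position 3 ('b'): new char, reset run to 1
  Position 4 ('a'): new char, reset run to 1
  Position 5 ('b'): new char, reset run to 1
  Position 6 ('a'): new char, reset run to 1
  Position 7 ('c'): new char, reset run to 1
  Position 8 ('b'): new char, reset run to 1
  Position 9 ('b'): continues run of 'b', length=2
  Position 10 ('c'): new char, reset run to 1
Longest run: 'b' with length 2

2


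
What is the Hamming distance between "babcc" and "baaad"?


Comparing "babcc" and "baaad" position by position:
  Position 0: 'b' vs 'b' => same
  Position 1: 'a' vs 'a' => same
  Position 2: 'b' vs 'a' => differ
  Position 3: 'c' vs 'a' => differ
  Position 4: 'c' vs 'd' => differ
Total differences (Hamming distance): 3

3


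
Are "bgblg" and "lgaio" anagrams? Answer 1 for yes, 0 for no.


Strings: "bgblg", "lgaio"
Sorted first:  bbggl
Sorted second: agilo
Differ at position 0: 'b' vs 'a' => not anagrams

0


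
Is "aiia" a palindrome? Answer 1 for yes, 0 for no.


Input: aiia
Reversed: aiia
  Compare pos 0 ('a') with pos 3 ('a'): match
  Compare pos 1 ('i') with pos 2 ('i'): match
Result: palindrome

1


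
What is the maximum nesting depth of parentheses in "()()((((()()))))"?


Input: "()()((((()()))))"
Tracking depth:
  Position 0 '(': depth becomes 1
  Position 1 ')': depth becomes 0
  Position 2 '(': depth becomes 1
  Position 3 ')': depth becomes 0
  Position 4 '(': depth becomes 1
  Position 5 '(': depth becomes 2
  Position 6 '(': depth becomes 3
  Position 7 '(': depth becomes 4
  Position 8 '(': depth becomes 5
  Position 9 ')': depth becomes 4
  Position 10 '(': depth becomes 5
  Position 11 ')': depth becomes 4
  Position 12 ')': depth becomes 3
  Position 13 ')': depth becomes 2
  Position 14 ')': depth becomes 1
  Position 15 ')': depth becomes 0
Maximum depth reached: 5

5


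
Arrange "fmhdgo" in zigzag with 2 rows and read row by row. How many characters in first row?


Zigzag "fmhdgo" into 2 rows:
Placing characters:
  'f' => row 0
  'm' => row 1
  'h' => row 0
  'd' => row 1
  'g' => row 0
  'o' => row 1
Rows:
  Row 0: "fhg"
  Row 1: "mdo"
First row length: 3

3


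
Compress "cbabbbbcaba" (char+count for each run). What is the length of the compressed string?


Input: cbabbbbcaba
Runs:
  'c' x 1 => "c1"
  'b' x 1 => "b1"
  'a' x 1 => "a1"
  'b' x 4 => "b4"
  'c' x 1 => "c1"
  'a' x 1 => "a1"
  'b' x 1 => "b1"
  'a' x 1 => "a1"
Compressed: "c1b1a1b4c1a1b1a1"
Compressed length: 16

16


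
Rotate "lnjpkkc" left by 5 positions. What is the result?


Input: "lnjpkkc", rotate left by 5
First 5 characters: "lnjpk"
Remaining characters: "kc"
Concatenate remaining + first: "kc" + "lnjpk" = "kclnjpk"

kclnjpk


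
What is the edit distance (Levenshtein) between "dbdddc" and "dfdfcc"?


Computing edit distance: "dbdddc" -> "dfdfcc"
DP table:
           d    f    d    f    c    c
      0    1    2    3    4    5    6
  d   1    0    1    2    3    4    5
  b   2    1    1    2    3    4    5
  d   3    2    2    1    2    3    4
  d   4    3    3    2    2    3    4
  d   5    4    4    3    3    3    4
  c   6    5    5    4    4    3    3
Edit distance = dp[6][6] = 3

3


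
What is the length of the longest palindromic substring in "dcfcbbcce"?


Input: "dcfcbbcce"
Checking substrings for palindromes:
  [3:7] "cbbc" (len 4) => palindrome
  [1:4] "cfc" (len 3) => palindrome
  [4:6] "bb" (len 2) => palindrome
  [6:8] "cc" (len 2) => palindrome
Longest palindromic substring: "cbbc" with length 4

4


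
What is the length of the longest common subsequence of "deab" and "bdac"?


LCS of "deab" and "bdac"
DP table:
           b    d    a    c
      0    0    0    0    0
  d   0    0    1    1    1
  e   0    0    1    1    1
  a   0    0    1    2    2
  b   0    1    1    2    2
LCS length = dp[4][4] = 2

2


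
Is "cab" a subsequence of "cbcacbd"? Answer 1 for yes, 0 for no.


Check if "cab" is a subsequence of "cbcacbd"
Greedy scan:
  Position 0 ('c'): matches sub[0] = 'c'
  Position 1 ('b'): no match needed
  Position 2 ('c'): no match needed
  Position 3 ('a'): matches sub[1] = 'a'
  Position 4 ('c'): no match needed
  Position 5 ('b'): matches sub[2] = 'b'
  Position 6 ('d'): no match needed
All 3 characters matched => is a subsequence

1


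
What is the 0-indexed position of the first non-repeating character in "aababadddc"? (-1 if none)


Input: aababadddc
Character frequencies:
  'a': 4
  'b': 2
  'c': 1
  'd': 3
Scanning left to right for freq == 1:
  Position 0 ('a'): freq=4, skip
  Position 1 ('a'): freq=4, skip
  Position 2 ('b'): freq=2, skip
  Position 3 ('a'): freq=4, skip
  Position 4 ('b'): freq=2, skip
  Position 5 ('a'): freq=4, skip
  Position 6 ('d'): freq=3, skip
  Position 7 ('d'): freq=3, skip
  Position 8 ('d'): freq=3, skip
  Position 9 ('c'): unique! => answer = 9

9


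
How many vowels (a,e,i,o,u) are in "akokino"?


Input: akokino
Checking each character:
  'a' at position 0: vowel (running total: 1)
  'k' at position 1: consonant
  'o' at position 2: vowel (running total: 2)
  'k' at position 3: consonant
  'i' at position 4: vowel (running total: 3)
  'n' at position 5: consonant
  'o' at position 6: vowel (running total: 4)
Total vowels: 4

4


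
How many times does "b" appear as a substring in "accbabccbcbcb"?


Searching for "b" in "accbabccbcbcb"
Scanning each position:
  Position 0: "a" => no
  Position 1: "c" => no
  Position 2: "c" => no
  Position 3: "b" => MATCH
  Position 4: "a" => no
  Position 5: "b" => MATCH
  Position 6: "c" => no
  Position 7: "c" => no
  Position 8: "b" => MATCH
  Position 9: "c" => no
  Position 10: "b" => MATCH
  Position 11: "c" => no
  Position 12: "b" => MATCH
Total occurrences: 5

5


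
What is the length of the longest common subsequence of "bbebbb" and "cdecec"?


LCS of "bbebbb" and "cdecec"
DP table:
           c    d    e    c    e    c
      0    0    0    0    0    0    0
  b   0    0    0    0    0    0    0
  b   0    0    0    0    0    0    0
  e   0    0    0    1    1    1    1
  b   0    0    0    1    1    1    1
  b   0    0    0    1    1    1    1
  b   0    0    0    1    1    1    1
LCS length = dp[6][6] = 1

1


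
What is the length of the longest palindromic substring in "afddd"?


Input: "afddd"
Checking substrings for palindromes:
  [2:5] "ddd" (len 3) => palindrome
  [2:4] "dd" (len 2) => palindrome
  [3:5] "dd" (len 2) => palindrome
Longest palindromic substring: "ddd" with length 3

3


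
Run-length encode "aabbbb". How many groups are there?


Input: aabbbb
Scanning for consecutive runs:
  Group 1: 'a' x 2 (positions 0-1)
  Group 2: 'b' x 4 (positions 2-5)
Total groups: 2

2


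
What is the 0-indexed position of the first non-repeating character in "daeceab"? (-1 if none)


Input: daeceab
Character frequencies:
  'a': 2
  'b': 1
  'c': 1
  'd': 1
  'e': 2
Scanning left to right for freq == 1:
  Position 0 ('d'): unique! => answer = 0

0


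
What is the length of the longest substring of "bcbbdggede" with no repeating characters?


Input: "bcbbdggede"
Sliding window (track last position of each char):
  Position 0 ('b'): window [0,0] length 1 -- new best
  Position 1 ('c'): window [0,1] length 2 -- new best
  Position 2 ('b'): repeat (last at 0), move window start to 1
  Position 2 ('b'): window [1,2] length 2
  Position 3 ('b'): repeat (last at 2), move window start to 3
  Position 3 ('b'): window [3,3] length 1
  Position 4 ('d'): window [3,4] length 2
  Position 5 ('g'): window [3,5] length 3 -- new best
  Position 6 ('g'): repeat (last at 5), move window start to 6
  Position 6 ('g'): window [6,6] length 1
  Position 7 ('e'): window [6,7] length 2
  Position 8 ('d'): window [6,8] length 3
  Position 9 ('e'): repeat (last at 7), move window start to 8
  Position 9 ('e'): window [8,9] length 2
Longest substring with no repeats: "bdg" with length 3

3


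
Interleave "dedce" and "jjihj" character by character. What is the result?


Interleaving "dedce" and "jjihj":
  Position 0: 'd' from first, 'j' from second => "dj"
  Position 1: 'e' from first, 'j' from second => "ej"
  Position 2: 'd' from first, 'i' from second => "di"
  Position 3: 'c' from first, 'h' from second => "ch"
  Position 4: 'e' from first, 'j' from second => "ej"
Result: djejdichej

djejdichej


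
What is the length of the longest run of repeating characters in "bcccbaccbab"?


Input: "bcccbaccbab"
Scanning for longest run:
  Position 1 ('c'): new char, reset run to 1
  Position 2 ('c'): continues run of 'c', length=2
  Position 3 ('c'): continues run of 'c', length=3
  Position 4 ('b'): new char, reset run to 1
  Position 5 ('a'): new char, reset run to 1
  Position 6 ('c'): new char, reset run to 1
  Position 7 ('c'): continues run of 'c', length=2
  Position 8 ('b'): new char, reset run to 1
  Position 9 ('a'): new char, reset run to 1
  Position 10 ('b'): new char, reset run to 1
Longest run: 'c' with length 3

3


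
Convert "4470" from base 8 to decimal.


Input: "4470" in base 8
Positional expansion:
  Digit '4' (value 4) x 8^3 = 2048
  Digit '4' (value 4) x 8^2 = 256
  Digit '7' (value 7) x 8^1 = 56
  Digit '0' (value 0) x 8^0 = 0
Sum = 2360

2360


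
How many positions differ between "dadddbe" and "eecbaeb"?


Comparing "dadddbe" and "eecbaeb" position by position:
  Position 0: 'd' vs 'e' => DIFFER
  Position 1: 'a' vs 'e' => DIFFER
  Position 2: 'd' vs 'c' => DIFFER
  Position 3: 'd' vs 'b' => DIFFER
  Position 4: 'd' vs 'a' => DIFFER
  Position 5: 'b' vs 'e' => DIFFER
  Position 6: 'e' vs 'b' => DIFFER
Positions that differ: 7

7


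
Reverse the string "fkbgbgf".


Input: fkbgbgf
Reading characters right to left:
  Position 6: 'f'
  Position 5: 'g'
  Position 4: 'b'
  Position 3: 'g'
  Position 2: 'b'
  Position 1: 'k'
  Position 0: 'f'
Reversed: fgbgbkf

fgbgbkf


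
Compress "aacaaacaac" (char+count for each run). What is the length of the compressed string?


Input: aacaaacaac
Runs:
  'a' x 2 => "a2"
  'c' x 1 => "c1"
  'a' x 3 => "a3"
  'c' x 1 => "c1"
  'a' x 2 => "a2"
  'c' x 1 => "c1"
Compressed: "a2c1a3c1a2c1"
Compressed length: 12

12


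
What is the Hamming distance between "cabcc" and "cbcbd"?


Comparing "cabcc" and "cbcbd" position by position:
  Position 0: 'c' vs 'c' => same
  Position 1: 'a' vs 'b' => differ
  Position 2: 'b' vs 'c' => differ
  Position 3: 'c' vs 'b' => differ
  Position 4: 'c' vs 'd' => differ
Total differences (Hamming distance): 4

4


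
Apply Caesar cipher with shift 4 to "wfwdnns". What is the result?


Caesar cipher: shift "wfwdnns" by 4
  'w' (pos 22) + 4 = pos 0 = 'a'
  'f' (pos 5) + 4 = pos 9 = 'j'
  'w' (pos 22) + 4 = pos 0 = 'a'
  'd' (pos 3) + 4 = pos 7 = 'h'
  'n' (pos 13) + 4 = pos 17 = 'r'
  'n' (pos 13) + 4 = pos 17 = 'r'
  's' (pos 18) + 4 = pos 22 = 'w'
Result: ajahrrw

ajahrrw


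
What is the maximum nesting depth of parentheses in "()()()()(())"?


Input: "()()()()(())"
Tracking depth:
  Position 0 '(': depth becomes 1
  Position 1 ')': depth becomes 0
  Position 2 '(': depth becomes 1
  Position 3 ')': depth becomes 0
  Position 4 '(': depth becomes 1
  Position 5 ')': depth becomes 0
  Position 6 '(': depth becomes 1
  Position 7 ')': depth becomes 0
  Position 8 '(': depth becomes 1
  Position 9 '(': depth becomes 2
  Position 10 ')': depth becomes 1
  Position 11 ')': depth becomes 0
Maximum depth reached: 2

2


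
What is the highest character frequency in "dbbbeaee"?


Input: dbbbeaee
Character counts:
  'a': 1
  'b': 3
  'd': 1
  'e': 3
Maximum frequency: 3

3


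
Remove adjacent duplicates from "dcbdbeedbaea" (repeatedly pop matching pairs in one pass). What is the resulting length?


Input: dcbdbeedbaea
Stack-based adjacent duplicate removal:
  Read 'd': push. Stack: d
  Read 'c': push. Stack: dc
  Read 'b': push. Stack: dcb
  Read 'd': push. Stack: dcbd
  Read 'b': push. Stack: dcbdb
  Read 'e': push. Stack: dcbdbe
  Read 'e': matches stack top 'e' => pop. Stack: dcbdb
  Read 'd': push. Stack: dcbdbd
  Read 'b': push. Stack: dcbdbdb
  Read 'a': push. Stack: dcbdbdba
  Read 'e': push. Stack: dcbdbdbae
  Read 'a': push. Stack: dcbdbdbaea
Final stack: "dcbdbdbaea" (length 10)

10
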